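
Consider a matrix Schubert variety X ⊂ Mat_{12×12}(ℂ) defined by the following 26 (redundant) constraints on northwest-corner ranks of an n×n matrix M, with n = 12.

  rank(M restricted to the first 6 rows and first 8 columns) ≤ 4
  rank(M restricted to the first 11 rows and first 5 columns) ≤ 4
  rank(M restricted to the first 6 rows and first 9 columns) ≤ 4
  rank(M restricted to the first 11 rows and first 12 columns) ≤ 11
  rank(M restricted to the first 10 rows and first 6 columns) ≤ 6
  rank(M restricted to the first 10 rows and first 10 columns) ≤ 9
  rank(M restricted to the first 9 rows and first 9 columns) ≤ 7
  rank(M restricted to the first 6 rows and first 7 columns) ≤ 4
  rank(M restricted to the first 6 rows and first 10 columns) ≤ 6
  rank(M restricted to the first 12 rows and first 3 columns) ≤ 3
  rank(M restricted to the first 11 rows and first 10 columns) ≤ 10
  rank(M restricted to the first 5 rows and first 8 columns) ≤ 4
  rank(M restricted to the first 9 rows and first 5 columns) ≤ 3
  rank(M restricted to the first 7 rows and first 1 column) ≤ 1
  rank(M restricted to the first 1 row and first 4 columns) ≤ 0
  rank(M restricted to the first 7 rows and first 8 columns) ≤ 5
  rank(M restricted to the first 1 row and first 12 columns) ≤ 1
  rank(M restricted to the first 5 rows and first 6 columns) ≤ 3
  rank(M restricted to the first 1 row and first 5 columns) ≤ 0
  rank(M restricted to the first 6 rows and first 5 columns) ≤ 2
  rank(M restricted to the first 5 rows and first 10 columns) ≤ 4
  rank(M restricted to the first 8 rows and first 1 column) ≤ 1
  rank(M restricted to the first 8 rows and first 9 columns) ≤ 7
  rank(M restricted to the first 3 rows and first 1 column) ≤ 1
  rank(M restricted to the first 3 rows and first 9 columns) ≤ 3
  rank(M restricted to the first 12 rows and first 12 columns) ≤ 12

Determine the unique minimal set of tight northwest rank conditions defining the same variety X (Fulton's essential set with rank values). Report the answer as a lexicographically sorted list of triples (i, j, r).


Computing R[i][j] = min implied NW-rank bound (n=12, 26 conditions):

  0, 0, 0, 0, 0, 1, 1, 1, 1, 1, 1, 1
  1, 1, 1, 1, 1, 2, 2, 2, 2, 2, 2, 2
  1, 2, 2, 2, 2, 3, 3, 3, 3, 3, 3, 3
  1, 2, 2, 2, 2, 3, 4, 4, 4, 4, 4, 4
  1, 2, 2, 2, 2, 3, 4, 4, 4, 4, 5, 5
  1, 2, 2, 2, 2, 3, 4, 4, 4, 5, 6, 6
  1, 2, 3, 3, 3, 4, 5, 5, 5, 6, 7, 7
  1, 2, 3, 3, 3, 4, 5, 6, 6, 7, 8, 8
  1, 2, 3, 3, 3, 4, 5, 6, 7, 8, 9, 9
  1, 2, 3, 4, 4, 5, 6, 7, 8, 9, 10, 10
  1, 2, 3, 4, 4, 5, 6, 7, 8, 9, 10, 11
  1, 2, 3, 4, 5, 6, 7, 8, 9, 10, 11, 12

reading off 1-entries of Δ²R: w = (6, 1, 2, 7, 11, 10, 3, 8, 9, 4, 12, 5).

D(w) has 24 cells with 6 SE-corners; essential set:

[(1, 5, 0), (5, 10, 4), (6, 5, 2), (6, 9, 4), (9, 5, 3), (11, 5, 4)]


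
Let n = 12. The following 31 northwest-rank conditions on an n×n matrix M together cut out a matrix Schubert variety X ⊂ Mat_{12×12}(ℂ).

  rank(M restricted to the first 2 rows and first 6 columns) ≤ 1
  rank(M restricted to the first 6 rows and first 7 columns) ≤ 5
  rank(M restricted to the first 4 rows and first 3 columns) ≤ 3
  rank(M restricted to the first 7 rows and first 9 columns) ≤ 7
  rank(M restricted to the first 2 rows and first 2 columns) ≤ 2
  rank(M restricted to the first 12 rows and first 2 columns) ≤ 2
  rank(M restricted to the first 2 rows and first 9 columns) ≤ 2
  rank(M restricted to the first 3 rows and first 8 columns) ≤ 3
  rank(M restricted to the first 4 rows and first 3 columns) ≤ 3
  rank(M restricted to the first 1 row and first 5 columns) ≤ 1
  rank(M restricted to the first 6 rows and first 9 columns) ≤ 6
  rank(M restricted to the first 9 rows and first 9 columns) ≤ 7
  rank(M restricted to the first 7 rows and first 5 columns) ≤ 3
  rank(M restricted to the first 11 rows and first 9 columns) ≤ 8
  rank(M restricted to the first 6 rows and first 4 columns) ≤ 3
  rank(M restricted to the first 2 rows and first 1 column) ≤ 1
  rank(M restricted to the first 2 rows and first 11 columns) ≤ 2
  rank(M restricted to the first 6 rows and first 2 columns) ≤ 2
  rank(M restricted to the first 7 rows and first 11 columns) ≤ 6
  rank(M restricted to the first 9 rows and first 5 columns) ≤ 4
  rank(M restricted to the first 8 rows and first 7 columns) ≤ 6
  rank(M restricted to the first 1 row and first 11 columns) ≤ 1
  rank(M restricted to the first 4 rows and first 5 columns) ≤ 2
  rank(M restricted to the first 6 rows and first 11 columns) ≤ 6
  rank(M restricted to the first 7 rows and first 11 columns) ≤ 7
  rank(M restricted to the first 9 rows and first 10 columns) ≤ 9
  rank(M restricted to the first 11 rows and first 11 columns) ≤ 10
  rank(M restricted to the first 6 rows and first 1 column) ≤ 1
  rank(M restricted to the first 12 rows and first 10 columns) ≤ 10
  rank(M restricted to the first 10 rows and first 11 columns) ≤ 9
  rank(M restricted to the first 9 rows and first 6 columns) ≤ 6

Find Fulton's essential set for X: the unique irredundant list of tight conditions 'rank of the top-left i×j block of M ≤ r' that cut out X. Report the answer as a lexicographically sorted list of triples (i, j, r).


Recovering R(i,j) via the rank-extension bound from the 31 conditions:

  R[1]: 1, 1, 1, 1, 1, 1, 1, 1, 1, 1, 1, 1
  R[2]: 1, 1, 1, 1, 1, 1, 2, 2, 2, 2, 2, 2
  R[3]: 1, 2, 2, 2, 2, 2, 3, 3, 3, 3, 3, 3
  R[4]: 1, 2, 2, 2, 2, 3, 4, 4, 4, 4, 4, 4
  R[5]: 1, 2, 3, 3, 3, 4, 5, 5, 5, 5, 5, 5
  R[6]: 1, 2, 3, 3, 3, 4, 5, 6, 6, 6, 6, 6
  R[7]: 1, 2, 3, 3, 3, 4, 5, 6, 6, 6, 6, 7
  R[8]: 1, 2, 3, 4, 4, 5, 6, 7, 7, 7, 7, 8
  R[9]: 1, 2, 3, 4, 4, 5, 6, 7, 7, 8, 8, 9
  R[10]: 1, 2, 3, 4, 5, 6, 7, 8, 8, 9, 9, 10
  R[11]: 1, 2, 3, 4, 5, 6, 7, 8, 8, 9, 10, 11
  R[12]: 1, 2, 3, 4, 5, 6, 7, 8, 9, 10, 11, 12

giving w = (1, 7, 2, 6, 3, 8, 12, 4, 10, 5, 11, 9) via Δ²R.

Rothe diagram D(w) (18 cells), 7 SE-corners (essential conditions):

[(2, 6, 1), (4, 5, 2), (7, 5, 3), (7, 11, 6), (9, 5, 4), (9, 9, 7), (11, 9, 8)]


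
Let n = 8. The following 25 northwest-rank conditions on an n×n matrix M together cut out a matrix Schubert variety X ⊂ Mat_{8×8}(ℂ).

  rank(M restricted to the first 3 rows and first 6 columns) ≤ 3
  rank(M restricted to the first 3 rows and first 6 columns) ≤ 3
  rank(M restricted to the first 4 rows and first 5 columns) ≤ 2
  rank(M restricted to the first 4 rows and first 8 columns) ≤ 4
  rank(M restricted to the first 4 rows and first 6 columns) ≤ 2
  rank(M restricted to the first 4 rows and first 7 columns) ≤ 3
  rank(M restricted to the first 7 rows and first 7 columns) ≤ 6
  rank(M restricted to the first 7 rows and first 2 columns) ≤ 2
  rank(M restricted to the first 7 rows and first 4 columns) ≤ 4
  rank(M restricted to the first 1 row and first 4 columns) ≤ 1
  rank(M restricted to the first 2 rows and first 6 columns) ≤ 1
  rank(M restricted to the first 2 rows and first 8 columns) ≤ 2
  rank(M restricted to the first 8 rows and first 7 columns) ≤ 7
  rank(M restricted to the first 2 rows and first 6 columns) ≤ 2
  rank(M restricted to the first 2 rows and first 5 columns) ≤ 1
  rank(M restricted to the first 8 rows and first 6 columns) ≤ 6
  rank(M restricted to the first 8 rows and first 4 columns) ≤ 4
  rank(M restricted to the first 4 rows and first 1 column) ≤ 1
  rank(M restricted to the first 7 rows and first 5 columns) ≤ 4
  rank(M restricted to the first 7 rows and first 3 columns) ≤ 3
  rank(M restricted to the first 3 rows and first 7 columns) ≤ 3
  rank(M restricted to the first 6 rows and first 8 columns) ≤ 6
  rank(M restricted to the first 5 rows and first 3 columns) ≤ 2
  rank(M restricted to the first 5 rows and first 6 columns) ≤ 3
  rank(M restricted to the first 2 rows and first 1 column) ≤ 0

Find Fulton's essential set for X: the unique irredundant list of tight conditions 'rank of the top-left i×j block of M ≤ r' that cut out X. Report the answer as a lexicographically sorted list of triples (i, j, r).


Rank table r_w(8×8) implied by the 25 constraints:

  R[1]: 0  1  1  1  1  1  1  1
  R[2]: 0  1  1  1  1  1  2  2
  R[3]: 1  2  2  2  2  2  3  3
  R[4]: 1  2  2  2  2  2  3  4
  R[5]: 1  2  2  3  3  3  4  5
  R[6]: 1  2  3  4  4  4  5  6
  R[7]: 1  2  3  4  4  5  6  7
  R[8]: 1  2  3  4  5  6  7  8

hence w(1..8) = (2, 7, 1, 8, 4, 3, 6, 5).

Rothe diagram D(w) (12 cells), 5 SE-corners (essential conditions):

[(2, 1, 0), (2, 6, 1), (4, 6, 2), (5, 3, 2), (7, 5, 4)]


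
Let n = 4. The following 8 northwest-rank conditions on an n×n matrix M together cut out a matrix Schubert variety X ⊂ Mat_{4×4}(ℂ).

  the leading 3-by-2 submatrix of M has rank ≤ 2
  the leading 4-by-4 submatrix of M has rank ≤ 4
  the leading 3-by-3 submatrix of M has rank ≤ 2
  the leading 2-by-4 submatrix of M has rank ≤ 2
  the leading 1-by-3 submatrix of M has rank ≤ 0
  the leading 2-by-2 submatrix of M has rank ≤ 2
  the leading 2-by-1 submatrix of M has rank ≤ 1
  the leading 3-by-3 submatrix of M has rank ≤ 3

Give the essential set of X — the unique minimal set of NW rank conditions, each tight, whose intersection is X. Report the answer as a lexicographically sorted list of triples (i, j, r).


Computing R[i][j] = min implied NW-rank bound (n=4, 8 conditions):

  R[1]: 0 | 0 | 0 | 1
  R[2]: 1 | 1 | 1 | 2
  R[3]: 1 | 2 | 2 | 3
  R[4]: 1 | 2 | 3 | 4

giving w = (4, 1, 2, 3) via Δ²R.

Rothe diagram D(w) (3 cells), 1 SE-corner (essential condition):

[(1, 3, 0)]


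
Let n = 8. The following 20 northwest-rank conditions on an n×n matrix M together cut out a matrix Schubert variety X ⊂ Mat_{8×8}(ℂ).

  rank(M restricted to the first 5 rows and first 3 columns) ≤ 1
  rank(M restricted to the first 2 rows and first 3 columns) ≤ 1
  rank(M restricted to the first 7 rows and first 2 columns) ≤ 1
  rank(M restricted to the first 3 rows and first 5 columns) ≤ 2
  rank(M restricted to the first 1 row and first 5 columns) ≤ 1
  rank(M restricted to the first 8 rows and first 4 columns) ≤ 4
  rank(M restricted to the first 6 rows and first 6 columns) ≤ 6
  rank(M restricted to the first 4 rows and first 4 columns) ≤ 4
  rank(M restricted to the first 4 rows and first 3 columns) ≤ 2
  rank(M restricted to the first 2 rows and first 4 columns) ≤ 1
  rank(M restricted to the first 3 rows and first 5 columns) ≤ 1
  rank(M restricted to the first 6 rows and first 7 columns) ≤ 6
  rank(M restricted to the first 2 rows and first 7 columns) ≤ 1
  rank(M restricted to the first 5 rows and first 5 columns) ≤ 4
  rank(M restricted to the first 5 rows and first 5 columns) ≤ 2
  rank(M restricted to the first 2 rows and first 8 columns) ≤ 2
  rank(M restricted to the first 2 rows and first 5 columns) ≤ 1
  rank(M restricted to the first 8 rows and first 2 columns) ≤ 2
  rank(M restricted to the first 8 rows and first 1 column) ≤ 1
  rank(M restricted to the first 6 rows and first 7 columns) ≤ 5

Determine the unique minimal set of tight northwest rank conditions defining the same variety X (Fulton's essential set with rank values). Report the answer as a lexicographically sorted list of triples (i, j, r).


Rank table r_w(8×8) implied by the 20 constraints:

  1 | 1 | 1 | 1 | 1 | 1 | 1 | 1
  1 | 1 | 1 | 1 | 1 | 1 | 1 | 2
  1 | 1 | 1 | 1 | 1 | 2 | 2 | 3
  1 | 1 | 1 | 2 | 2 | 3 | 3 | 4
  1 | 1 | 1 | 2 | 2 | 3 | 4 | 5
  1 | 1 | 2 | 3 | 3 | 4 | 5 | 6
  1 | 1 | 2 | 3 | 4 | 5 | 6 | 7
  1 | 2 | 3 | 4 | 5 | 6 | 7 | 8

giving w = (1, 8, 6, 4, 7, 3, 5, 2) via Δ²R.

|D(w)|=17, |Ess(w)|=5:

[(2, 7, 1), (3, 5, 1), (5, 3, 1), (5, 5, 2), (7, 2, 1)]


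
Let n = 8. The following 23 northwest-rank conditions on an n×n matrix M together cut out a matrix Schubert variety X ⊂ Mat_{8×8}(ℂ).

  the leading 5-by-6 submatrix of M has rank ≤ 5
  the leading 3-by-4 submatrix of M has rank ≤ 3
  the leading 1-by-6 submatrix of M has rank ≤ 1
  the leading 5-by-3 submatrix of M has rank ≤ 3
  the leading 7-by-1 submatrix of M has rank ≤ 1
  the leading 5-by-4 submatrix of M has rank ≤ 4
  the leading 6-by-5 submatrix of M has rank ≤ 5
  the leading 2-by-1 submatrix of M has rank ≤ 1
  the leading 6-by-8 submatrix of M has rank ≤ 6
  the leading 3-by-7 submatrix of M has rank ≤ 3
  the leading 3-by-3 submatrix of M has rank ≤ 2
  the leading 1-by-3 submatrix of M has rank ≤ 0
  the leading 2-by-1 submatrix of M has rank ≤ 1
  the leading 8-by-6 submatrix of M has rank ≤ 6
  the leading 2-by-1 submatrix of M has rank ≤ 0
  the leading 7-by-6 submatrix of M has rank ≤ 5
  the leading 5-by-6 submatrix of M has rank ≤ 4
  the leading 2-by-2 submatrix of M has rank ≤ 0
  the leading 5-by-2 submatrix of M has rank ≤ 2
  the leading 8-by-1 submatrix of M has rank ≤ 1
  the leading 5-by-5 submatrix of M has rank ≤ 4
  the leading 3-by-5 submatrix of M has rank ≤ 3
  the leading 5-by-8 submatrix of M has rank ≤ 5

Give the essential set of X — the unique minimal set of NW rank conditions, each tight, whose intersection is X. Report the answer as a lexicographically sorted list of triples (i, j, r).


Propagating the 23 rank bounds to every northwest block:

  0, 0, 0, 1, 1, 1, 1, 1
  0, 0, 1, 2, 2, 2, 2, 2
  1, 1, 2, 3, 3, 3, 3, 3
  1, 2, 3, 4, 4, 4, 4, 4
  1, 2, 3, 4, 4, 4, 5, 5
  1, 2, 3, 4, 5, 5, 6, 6
  1, 2, 3, 4, 5, 5, 6, 7
  1, 2, 3, 4, 5, 6, 7, 8

hence w(1..8) = (4, 3, 1, 2, 7, 5, 8, 6).

D(w) has 8 cells with 4 SE-corners; essential set:

[(1, 3, 0), (2, 2, 0), (5, 6, 4), (7, 6, 5)]


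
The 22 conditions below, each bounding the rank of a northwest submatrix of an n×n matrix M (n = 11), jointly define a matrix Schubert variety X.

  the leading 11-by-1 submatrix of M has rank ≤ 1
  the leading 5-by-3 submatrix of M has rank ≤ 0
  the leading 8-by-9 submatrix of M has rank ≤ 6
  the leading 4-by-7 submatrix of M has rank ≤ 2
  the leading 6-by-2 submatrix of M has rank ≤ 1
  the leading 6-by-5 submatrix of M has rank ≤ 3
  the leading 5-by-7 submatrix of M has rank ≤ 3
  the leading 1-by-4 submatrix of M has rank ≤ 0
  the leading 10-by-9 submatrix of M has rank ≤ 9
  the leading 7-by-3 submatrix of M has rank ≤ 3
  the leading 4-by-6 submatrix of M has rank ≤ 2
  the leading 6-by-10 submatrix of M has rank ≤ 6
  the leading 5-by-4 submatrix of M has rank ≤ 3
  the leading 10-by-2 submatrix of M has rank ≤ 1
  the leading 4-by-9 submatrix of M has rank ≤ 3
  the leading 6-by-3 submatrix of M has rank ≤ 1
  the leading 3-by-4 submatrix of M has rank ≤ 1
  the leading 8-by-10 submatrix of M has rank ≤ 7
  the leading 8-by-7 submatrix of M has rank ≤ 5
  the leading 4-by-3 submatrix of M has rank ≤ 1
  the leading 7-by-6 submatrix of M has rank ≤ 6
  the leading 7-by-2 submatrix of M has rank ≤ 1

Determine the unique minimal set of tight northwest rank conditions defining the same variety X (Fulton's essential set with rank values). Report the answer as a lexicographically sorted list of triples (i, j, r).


Recovering R(i,j) via the rank-extension bound from the 22 conditions:

  0, 0, 0, 0, 1, 1, 1, 1, 1, 1, 1
  0, 0, 0, 1, 2, 2, 2, 2, 2, 2, 2
  0, 0, 0, 1, 2, 2, 2, 3, 3, 3, 3
  0, 0, 0, 1, 2, 2, 2, 3, 3, 4, 4
  0, 0, 0, 1, 2, 3, 3, 4, 4, 5, 5
  1, 1, 1, 2, 3, 4, 4, 5, 5, 6, 6
  1, 1, 2, 3, 4, 5, 5, 6, 6, 7, 7
  1, 1, 2, 3, 4, 5, 5, 6, 6, 7, 8
  1, 1, 2, 3, 4, 5, 6, 7, 7, 8, 9
  1, 1, 2, 3, 4, 5, 6, 7, 8, 9, 10
  1, 2, 3, 4, 5, 6, 7, 8, 9, 10, 11

second differences of R give the permutation w = (5, 4, 8, 10, 6, 1, 3, 11, 7, 9, 2).

|D(w)|=27, |Ess(w)|=7:

[(1, 4, 0), (4, 7, 2), (4, 9, 3), (5, 3, 0), (8, 7, 5), (8, 9, 6), (10, 2, 1)]


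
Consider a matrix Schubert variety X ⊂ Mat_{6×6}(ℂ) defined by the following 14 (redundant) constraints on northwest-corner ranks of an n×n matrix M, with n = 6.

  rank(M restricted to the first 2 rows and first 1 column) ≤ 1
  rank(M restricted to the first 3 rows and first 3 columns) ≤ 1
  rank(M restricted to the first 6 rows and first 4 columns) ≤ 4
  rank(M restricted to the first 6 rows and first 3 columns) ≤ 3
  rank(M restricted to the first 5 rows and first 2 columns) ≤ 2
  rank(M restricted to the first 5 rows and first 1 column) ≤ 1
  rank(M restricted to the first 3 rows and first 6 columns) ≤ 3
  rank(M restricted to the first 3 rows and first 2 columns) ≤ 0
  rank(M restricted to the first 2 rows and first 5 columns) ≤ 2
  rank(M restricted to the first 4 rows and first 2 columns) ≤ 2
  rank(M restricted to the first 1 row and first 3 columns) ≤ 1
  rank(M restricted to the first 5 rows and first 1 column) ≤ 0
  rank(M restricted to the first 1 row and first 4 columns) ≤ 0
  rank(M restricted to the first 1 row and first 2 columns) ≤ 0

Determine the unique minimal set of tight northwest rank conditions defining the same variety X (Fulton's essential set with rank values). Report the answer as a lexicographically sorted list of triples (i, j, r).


Recovering R(i,j) via the rank-extension bound from the 14 conditions:

  R[1]: 0, 0, 0, 0, 1, 1
  R[2]: 0, 0, 1, 1, 2, 2
  R[3]: 0, 0, 1, 2, 3, 3
  R[4]: 0, 1, 2, 3, 4, 4
  R[5]: 0, 1, 2, 3, 4, 5
  R[6]: 1, 2, 3, 4, 5, 6

so w = (5, 3, 4, 2, 6, 1).

ℓ(w)=10; the 3 essential cells (i,j,r):

[(1, 4, 0), (3, 2, 0), (5, 1, 0)]


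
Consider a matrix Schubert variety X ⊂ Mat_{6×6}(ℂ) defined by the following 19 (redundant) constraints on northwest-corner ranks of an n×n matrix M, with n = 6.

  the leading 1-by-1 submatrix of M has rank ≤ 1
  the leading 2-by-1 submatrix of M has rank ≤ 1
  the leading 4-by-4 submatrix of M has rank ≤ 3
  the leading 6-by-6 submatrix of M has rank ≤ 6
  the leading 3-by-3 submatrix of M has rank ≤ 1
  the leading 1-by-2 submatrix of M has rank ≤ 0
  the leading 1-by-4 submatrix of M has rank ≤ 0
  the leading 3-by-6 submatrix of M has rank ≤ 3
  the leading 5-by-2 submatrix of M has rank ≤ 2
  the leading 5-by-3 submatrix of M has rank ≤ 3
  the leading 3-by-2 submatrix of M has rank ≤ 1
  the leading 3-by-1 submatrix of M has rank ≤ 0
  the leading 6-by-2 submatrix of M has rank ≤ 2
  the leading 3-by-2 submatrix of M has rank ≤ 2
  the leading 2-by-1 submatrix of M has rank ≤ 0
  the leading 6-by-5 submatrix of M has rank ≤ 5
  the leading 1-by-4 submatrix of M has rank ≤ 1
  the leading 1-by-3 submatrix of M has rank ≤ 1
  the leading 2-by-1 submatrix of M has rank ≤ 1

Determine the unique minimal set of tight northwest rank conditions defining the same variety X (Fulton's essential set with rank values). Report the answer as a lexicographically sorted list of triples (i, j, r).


Recovering R(i,j) via the rank-extension bound from the 19 conditions:

  row 1: 0  0  0  0  1  1
  row 2: 0  1  1  1  2  2
  row 3: 0  1  1  2  3  3
  row 4: 1  2  2  3  4  4
  row 5: 1  2  3  4  5  5
  row 6: 1  2  3  4  5  6

so w = (5, 2, 4, 1, 3, 6).

ℓ(w)=7; the 3 essential cells (i,j,r):

[(1, 4, 0), (3, 1, 0), (3, 3, 1)]


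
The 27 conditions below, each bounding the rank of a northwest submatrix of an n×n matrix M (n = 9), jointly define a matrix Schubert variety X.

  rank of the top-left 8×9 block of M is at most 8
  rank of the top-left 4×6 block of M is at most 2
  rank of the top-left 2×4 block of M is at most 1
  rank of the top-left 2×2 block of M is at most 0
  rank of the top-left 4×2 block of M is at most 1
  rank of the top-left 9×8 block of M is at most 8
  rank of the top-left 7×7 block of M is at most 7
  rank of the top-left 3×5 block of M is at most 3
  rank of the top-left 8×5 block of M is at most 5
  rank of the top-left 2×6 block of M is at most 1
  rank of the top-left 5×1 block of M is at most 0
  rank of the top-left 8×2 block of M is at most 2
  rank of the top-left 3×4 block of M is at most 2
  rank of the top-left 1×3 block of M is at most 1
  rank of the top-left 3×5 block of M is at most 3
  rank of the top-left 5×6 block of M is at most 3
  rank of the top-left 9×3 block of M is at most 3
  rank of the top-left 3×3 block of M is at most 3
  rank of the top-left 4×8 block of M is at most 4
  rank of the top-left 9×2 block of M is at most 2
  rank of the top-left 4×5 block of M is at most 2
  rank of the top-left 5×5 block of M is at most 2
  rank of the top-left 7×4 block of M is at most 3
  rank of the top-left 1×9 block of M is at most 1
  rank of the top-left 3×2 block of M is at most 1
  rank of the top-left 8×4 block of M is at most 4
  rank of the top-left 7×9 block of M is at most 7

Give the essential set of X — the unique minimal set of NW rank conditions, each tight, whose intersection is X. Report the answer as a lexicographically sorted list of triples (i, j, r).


The tightest implied rank at each (i,j), from the 27 conditions:

  0 | 0 | 1 | 1 | 1 | 1 | 1 | 1 | 1
  0 | 0 | 1 | 1 | 1 | 1 | 2 | 2 | 2
  0 | 1 | 2 | 2 | 2 | 2 | 3 | 3 | 3
  0 | 1 | 2 | 2 | 2 | 2 | 3 | 4 | 4
  0 | 1 | 2 | 2 | 2 | 3 | 4 | 5 | 5
  1 | 2 | 3 | 3 | 3 | 4 | 5 | 6 | 6
  1 | 2 | 3 | 3 | 4 | 5 | 6 | 7 | 7
  1 | 2 | 3 | 4 | 5 | 6 | 7 | 8 | 8
  1 | 2 | 3 | 4 | 5 | 6 | 7 | 8 | 9

the unique w with this rank table is (3, 7, 2, 8, 6, 1, 5, 4, 9).

D(w) has 16 cells with 6 SE-corners; essential set:

[(2, 2, 0), (2, 6, 1), (4, 6, 2), (5, 1, 0), (5, 5, 2), (7, 4, 3)]


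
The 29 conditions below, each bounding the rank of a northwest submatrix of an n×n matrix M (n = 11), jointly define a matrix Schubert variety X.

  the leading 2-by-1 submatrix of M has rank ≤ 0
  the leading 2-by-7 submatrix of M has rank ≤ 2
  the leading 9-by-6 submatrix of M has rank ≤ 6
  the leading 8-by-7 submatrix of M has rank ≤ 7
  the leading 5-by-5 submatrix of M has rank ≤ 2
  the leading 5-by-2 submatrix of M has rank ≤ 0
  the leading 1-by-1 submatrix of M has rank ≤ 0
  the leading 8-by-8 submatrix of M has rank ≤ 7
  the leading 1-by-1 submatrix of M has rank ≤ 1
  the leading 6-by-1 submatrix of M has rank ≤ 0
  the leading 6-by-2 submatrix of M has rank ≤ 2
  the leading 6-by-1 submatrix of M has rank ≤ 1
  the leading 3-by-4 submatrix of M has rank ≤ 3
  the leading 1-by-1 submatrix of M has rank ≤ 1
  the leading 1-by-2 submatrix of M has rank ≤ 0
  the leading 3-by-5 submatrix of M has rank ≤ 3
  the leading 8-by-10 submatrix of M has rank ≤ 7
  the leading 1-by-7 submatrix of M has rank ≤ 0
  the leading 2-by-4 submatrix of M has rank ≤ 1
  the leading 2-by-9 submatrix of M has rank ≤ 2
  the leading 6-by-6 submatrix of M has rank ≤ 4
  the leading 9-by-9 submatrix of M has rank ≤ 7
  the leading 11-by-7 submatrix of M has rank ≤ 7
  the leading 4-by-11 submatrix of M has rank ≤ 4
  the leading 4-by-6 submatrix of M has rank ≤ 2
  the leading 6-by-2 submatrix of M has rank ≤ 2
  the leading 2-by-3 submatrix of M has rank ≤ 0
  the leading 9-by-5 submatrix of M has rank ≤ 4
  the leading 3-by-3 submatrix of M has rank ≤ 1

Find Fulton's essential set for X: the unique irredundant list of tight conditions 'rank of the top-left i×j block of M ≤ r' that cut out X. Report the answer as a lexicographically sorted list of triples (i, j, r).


The tightest implied rank at each (i,j), from the 29 conditions:

  row 1: 0 | 0 | 0 | 0 | 0 | 0 | 0 | 1 | 1 | 1 | 1
  row 2: 0 | 0 | 0 | 1 | 1 | 1 | 1 | 2 | 2 | 2 | 2
  row 3: 0 | 0 | 1 | 2 | 2 | 2 | 2 | 3 | 3 | 3 | 3
  row 4: 0 | 0 | 1 | 2 | 2 | 2 | 3 | 4 | 4 | 4 | 4
  row 5: 0 | 0 | 1 | 2 | 2 | 3 | 4 | 5 | 5 | 5 | 5
  row 6: 0 | 1 | 2 | 3 | 3 | 4 | 5 | 6 | 6 | 6 | 6
  row 7: 1 | 2 | 3 | 4 | 4 | 5 | 6 | 7 | 7 | 7 | 7
  row 8: 1 | 2 | 3 | 4 | 4 | 5 | 6 | 7 | 7 | 7 | 8
  row 9: 1 | 2 | 3 | 4 | 4 | 5 | 6 | 7 | 7 | 8 | 9
  row 10: 1 | 2 | 3 | 4 | 5 | 6 | 7 | 8 | 8 | 9 | 10
  row 11: 1 | 2 | 3 | 4 | 5 | 6 | 7 | 8 | 9 | 10 | 11

the unique w with this rank table is (8, 4, 3, 7, 6, 2, 1, 11, 10, 5, 9).

Fulton essential set (9 of the 25 Rothe cells):

[(1, 7, 0), (2, 3, 0), (4, 6, 2), (5, 2, 0), (5, 5, 2), (6, 1, 0), (8, 10, 7), (9, 5, 4), (9, 9, 7)]


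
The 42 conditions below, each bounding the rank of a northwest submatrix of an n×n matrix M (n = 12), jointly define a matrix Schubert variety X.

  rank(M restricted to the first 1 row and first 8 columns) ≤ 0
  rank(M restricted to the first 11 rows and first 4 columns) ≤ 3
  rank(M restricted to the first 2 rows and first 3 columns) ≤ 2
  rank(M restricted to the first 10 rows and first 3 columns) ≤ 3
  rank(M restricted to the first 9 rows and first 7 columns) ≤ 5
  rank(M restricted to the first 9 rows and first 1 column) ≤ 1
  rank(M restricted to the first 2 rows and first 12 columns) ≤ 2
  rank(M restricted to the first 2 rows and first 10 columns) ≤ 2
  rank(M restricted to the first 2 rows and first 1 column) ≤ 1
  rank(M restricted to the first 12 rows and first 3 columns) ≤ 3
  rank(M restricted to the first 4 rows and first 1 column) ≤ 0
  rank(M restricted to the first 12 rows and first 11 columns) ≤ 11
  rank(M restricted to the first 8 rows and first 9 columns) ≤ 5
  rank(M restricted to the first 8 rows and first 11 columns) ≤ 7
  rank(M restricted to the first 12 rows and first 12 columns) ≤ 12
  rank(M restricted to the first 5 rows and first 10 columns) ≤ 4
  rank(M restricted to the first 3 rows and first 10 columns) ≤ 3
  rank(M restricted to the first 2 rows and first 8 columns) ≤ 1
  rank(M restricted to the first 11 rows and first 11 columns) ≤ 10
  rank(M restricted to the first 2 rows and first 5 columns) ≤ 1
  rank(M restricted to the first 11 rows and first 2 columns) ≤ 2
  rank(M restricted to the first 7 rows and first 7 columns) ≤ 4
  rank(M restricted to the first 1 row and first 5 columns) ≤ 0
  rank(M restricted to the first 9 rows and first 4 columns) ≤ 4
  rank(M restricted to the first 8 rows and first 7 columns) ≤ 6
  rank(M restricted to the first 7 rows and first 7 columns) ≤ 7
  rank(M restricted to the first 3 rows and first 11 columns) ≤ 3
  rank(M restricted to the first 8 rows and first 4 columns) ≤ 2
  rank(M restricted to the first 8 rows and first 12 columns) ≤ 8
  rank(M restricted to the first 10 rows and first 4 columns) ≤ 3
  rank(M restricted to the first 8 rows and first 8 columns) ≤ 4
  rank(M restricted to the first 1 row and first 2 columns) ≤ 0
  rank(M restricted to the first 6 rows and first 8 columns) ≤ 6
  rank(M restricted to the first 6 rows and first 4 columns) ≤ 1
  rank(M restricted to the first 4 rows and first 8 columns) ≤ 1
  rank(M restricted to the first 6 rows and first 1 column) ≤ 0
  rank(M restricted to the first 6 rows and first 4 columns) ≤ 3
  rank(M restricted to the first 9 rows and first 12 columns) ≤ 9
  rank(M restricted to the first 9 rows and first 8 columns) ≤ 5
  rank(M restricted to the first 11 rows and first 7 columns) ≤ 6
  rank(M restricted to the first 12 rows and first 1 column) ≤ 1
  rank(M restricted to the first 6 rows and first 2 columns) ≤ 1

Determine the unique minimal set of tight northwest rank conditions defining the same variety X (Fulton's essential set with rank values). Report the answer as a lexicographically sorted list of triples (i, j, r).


Reconstructing r_w from the 42 given conditions:

  i=1: 0 | 0 | 0 | 0 | 0 | 0 | 0 | 0 | 1 | 1 | 1 | 1
  i=2: 0 | 1 | 1 | 1 | 1 | 1 | 1 | 1 | 2 | 2 | 2 | 2
  i=3: 0 | 1 | 1 | 1 | 1 | 1 | 1 | 1 | 2 | 3 | 3 | 3
  i=4: 0 | 1 | 1 | 1 | 1 | 1 | 1 | 1 | 2 | 3 | 4 | 4
  i=5: 0 | 1 | 1 | 1 | 2 | 2 | 2 | 2 | 3 | 4 | 5 | 5
  i=6: 0 | 1 | 1 | 1 | 2 | 3 | 3 | 3 | 4 | 5 | 6 | 6
  i=7: 1 | 2 | 2 | 2 | 3 | 4 | 4 | 4 | 5 | 6 | 7 | 7
  i=8: 1 | 2 | 2 | 2 | 3 | 4 | 4 | 4 | 5 | 6 | 7 | 8
  i=9: 1 | 2 | 3 | 3 | 4 | 5 | 5 | 5 | 6 | 7 | 8 | 9
  i=10: 1 | 2 | 3 | 3 | 4 | 5 | 6 | 6 | 7 | 8 | 9 | 10
  i=11: 1 | 2 | 3 | 3 | 4 | 5 | 6 | 7 | 8 | 9 | 10 | 11
  i=12: 1 | 2 | 3 | 4 | 5 | 6 | 7 | 8 | 9 | 10 | 11 | 12

so w = (9, 2, 10, 11, 5, 6, 1, 12, 3, 7, 8, 4).

D(w) has 35 cells with 7 SE-corners; essential set:

[(1, 8, 0), (4, 8, 1), (6, 1, 0), (6, 4, 1), (8, 4, 2), (8, 8, 4), (11, 4, 3)]


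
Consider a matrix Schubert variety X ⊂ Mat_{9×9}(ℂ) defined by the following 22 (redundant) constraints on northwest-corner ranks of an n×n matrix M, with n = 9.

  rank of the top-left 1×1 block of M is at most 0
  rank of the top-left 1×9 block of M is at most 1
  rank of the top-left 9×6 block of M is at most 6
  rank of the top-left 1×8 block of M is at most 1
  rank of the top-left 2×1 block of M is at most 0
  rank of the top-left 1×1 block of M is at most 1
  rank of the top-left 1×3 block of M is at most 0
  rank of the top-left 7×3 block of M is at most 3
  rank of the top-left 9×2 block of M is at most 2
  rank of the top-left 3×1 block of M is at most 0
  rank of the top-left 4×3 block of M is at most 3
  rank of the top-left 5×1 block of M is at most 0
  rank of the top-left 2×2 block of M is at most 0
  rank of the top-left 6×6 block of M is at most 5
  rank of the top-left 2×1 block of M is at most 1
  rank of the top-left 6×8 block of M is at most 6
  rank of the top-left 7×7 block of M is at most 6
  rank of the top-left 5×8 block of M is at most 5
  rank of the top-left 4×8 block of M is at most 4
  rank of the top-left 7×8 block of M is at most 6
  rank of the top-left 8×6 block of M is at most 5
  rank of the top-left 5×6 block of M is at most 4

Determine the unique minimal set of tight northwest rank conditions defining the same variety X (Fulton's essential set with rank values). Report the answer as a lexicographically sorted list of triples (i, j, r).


Computing R[i][j] = min implied NW-rank bound (n=9, 22 conditions):

  R[1]: 0, 0, 0, 1, 1, 1, 1, 1, 1
  R[2]: 0, 0, 1, 2, 2, 2, 2, 2, 2
  R[3]: 0, 1, 2, 3, 3, 3, 3, 3, 3
  R[4]: 0, 1, 2, 3, 4, 4, 4, 4, 4
  R[5]: 0, 1, 2, 3, 4, 4, 5, 5, 5
  R[6]: 1, 2, 3, 4, 5, 5, 6, 6, 6
  R[7]: 1, 2, 3, 4, 5, 5, 6, 6, 7
  R[8]: 1, 2, 3, 4, 5, 5, 6, 7, 8
  R[9]: 1, 2, 3, 4, 5, 6, 7, 8, 9

hence w(1..9) = (4, 3, 2, 5, 7, 1, 9, 8, 6).

6 SE-corners of the 12-cell Rothe diagram give Ess(w):

[(1, 3, 0), (2, 2, 0), (5, 1, 0), (5, 6, 4), (7, 8, 6), (8, 6, 5)]


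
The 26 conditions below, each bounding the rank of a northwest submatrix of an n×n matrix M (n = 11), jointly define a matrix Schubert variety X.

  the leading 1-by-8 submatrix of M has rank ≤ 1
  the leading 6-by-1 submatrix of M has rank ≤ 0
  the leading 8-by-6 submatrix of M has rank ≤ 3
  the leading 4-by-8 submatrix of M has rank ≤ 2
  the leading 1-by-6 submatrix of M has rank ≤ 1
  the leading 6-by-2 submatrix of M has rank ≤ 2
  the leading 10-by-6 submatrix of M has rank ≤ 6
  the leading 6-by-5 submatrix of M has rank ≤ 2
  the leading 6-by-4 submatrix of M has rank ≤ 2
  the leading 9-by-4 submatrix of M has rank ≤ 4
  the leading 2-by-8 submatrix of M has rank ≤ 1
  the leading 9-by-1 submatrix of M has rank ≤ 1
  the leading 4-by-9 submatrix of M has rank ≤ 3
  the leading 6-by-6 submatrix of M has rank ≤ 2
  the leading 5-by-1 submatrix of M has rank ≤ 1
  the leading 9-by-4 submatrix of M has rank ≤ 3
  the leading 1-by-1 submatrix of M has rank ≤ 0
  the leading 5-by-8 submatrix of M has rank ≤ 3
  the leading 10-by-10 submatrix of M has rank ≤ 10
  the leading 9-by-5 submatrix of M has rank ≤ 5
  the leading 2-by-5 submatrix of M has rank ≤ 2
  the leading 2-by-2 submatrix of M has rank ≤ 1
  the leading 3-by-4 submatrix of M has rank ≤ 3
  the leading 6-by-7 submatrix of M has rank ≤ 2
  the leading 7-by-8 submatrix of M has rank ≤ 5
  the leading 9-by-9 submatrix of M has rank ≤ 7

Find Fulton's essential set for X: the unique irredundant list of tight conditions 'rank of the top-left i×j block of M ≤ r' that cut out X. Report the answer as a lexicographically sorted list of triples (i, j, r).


The tightest implied rank at each (i,j), from the 26 conditions:

  R[1]: 0  1  1  1  1  1  1  1  1  1  1
  R[2]: 0  1  1  1  1  1  1  1  2  2  2
  R[3]: 0  1  2  2  2  2  2  2  3  3  3
  R[4]: 0  1  2  2  2  2  2  2  3  4  4
  R[5]: 0  1  2  2  2  2  2  3  4  5  5
  R[6]: 0  1  2  2  2  2  2  3  4  5  6
  R[7]: 1  2  3  3  3  3  3  4  5  6  7
  R[8]: 1  2  3  3  3  3  4  5  6  7  8
  R[9]: 1  2  3  3  4  4  5  6  7  8  9
  R[10]: 1  2  3  4  5  5  6  7  8  9  10
  R[11]: 1  2  3  4  5  6  7  8  9  10  11

reading off 1-entries of Δ²R: w = (2, 9, 3, 10, 8, 11, 1, 7, 5, 4, 6).

6 SE-corners of the 29-cell Rothe diagram give Ess(w):

[(2, 8, 1), (4, 8, 2), (6, 1, 0), (6, 7, 2), (8, 6, 3), (9, 4, 3)]


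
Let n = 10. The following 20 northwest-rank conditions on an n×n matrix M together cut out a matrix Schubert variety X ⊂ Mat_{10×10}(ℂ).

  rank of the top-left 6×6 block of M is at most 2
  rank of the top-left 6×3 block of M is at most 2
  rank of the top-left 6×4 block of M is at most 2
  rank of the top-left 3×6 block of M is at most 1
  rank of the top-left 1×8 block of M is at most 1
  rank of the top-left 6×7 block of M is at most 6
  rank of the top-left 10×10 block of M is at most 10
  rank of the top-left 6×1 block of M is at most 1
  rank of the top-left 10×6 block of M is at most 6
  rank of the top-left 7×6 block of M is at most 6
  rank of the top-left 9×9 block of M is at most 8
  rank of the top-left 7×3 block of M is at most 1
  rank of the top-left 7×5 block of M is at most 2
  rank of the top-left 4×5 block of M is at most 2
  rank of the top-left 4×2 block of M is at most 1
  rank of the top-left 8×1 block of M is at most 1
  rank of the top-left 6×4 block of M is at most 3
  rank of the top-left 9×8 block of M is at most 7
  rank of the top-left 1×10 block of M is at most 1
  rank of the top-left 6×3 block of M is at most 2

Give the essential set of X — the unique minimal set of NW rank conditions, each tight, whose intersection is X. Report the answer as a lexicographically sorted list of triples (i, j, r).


Reconstructing r_w from the 20 given conditions:

  row 1: 1  1  1  1  1  1  1  1  1  1
  row 2: 1  1  1  1  1  1  2  2  2  2
  row 3: 1  1  1  1  1  1  2  3  3  3
  row 4: 1  1  1  2  2  2  3  4  4  4
  row 5: 1  1  1  2  2  2  3  4  5  5
  row 6: 1  1  1  2  2  2  3  4  5  6
  row 7: 1  1  1  2  2  3  4  5  6  7
  row 8: 1  2  2  3  3  4  5  6  7  8
  row 9: 1  2  3  4  4  5  6  7  8  9
  row 10: 1  2  3  4  5  6  7  8  9  10

second differences of R give the permutation w = (1, 7, 8, 4, 9, 10, 6, 2, 3, 5).

D(w) has 23 cells with 4 SE-corners; essential set:

[(3, 6, 1), (6, 6, 2), (7, 3, 1), (7, 5, 2)]


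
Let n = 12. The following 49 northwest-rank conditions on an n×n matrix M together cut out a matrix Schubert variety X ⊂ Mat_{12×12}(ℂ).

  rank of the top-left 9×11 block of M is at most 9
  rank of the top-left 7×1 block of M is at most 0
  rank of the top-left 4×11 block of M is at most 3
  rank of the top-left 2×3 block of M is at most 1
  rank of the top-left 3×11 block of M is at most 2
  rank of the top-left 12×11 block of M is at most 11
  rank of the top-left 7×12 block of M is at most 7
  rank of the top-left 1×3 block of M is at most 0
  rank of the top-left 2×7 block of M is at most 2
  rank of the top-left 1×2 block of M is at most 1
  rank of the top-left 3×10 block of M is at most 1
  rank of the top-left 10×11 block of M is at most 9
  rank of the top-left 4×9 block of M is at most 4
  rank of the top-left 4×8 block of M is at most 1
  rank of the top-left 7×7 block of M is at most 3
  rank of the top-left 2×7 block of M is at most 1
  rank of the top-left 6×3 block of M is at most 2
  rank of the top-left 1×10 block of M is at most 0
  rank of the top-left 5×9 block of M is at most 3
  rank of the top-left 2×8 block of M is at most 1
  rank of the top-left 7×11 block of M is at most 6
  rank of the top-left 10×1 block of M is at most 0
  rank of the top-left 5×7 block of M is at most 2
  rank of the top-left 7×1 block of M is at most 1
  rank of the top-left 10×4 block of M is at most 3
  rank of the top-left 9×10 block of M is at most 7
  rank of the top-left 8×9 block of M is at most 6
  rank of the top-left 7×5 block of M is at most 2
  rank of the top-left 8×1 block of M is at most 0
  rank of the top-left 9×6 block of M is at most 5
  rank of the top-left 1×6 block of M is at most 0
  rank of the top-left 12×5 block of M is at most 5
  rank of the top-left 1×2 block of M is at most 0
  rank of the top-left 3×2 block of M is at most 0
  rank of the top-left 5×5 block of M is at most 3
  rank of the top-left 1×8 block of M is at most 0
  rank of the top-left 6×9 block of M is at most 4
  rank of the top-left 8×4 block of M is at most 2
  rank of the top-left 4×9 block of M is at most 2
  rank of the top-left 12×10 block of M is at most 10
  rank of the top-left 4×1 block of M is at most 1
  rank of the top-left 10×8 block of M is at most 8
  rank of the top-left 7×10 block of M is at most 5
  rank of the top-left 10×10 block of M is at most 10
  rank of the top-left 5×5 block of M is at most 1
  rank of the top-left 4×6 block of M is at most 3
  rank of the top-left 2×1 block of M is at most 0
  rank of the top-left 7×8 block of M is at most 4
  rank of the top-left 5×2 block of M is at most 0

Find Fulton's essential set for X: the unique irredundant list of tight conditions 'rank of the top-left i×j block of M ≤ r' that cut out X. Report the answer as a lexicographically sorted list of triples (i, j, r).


Computing R[i][j] = min implied NW-rank bound (n=12, 49 conditions):

  0, 0, 0, 0, 0, 0, 0, 0, 0, 0, 1, 1
  0, 0, 1, 1, 1, 1, 1, 1, 1, 1, 2, 2
  0, 0, 1, 1, 1, 1, 1, 1, 1, 1, 2, 3
  0, 0, 1, 1, 1, 1, 1, 1, 2, 2, 3, 4
  0, 0, 1, 1, 1, 2, 2, 2, 3, 3, 4, 5
  0, 1, 2, 2, 2, 3, 3, 3, 4, 4, 5, 6
  0, 1, 2, 2, 2, 3, 3, 4, 5, 5, 6, 7
  0, 1, 2, 2, 3, 4, 4, 5, 6, 6, 7, 8
  0, 1, 2, 3, 4, 5, 5, 6, 7, 7, 8, 9
  0, 1, 2, 3, 4, 5, 6, 7, 8, 8, 9, 10
  1, 2, 3, 4, 5, 6, 7, 8, 9, 9, 10, 11
  1, 2, 3, 4, 5, 6, 7, 8, 9, 10, 11, 12

giving w = (11, 3, 12, 9, 6, 2, 8, 5, 4, 7, 1, 10) via Δ²R.

ℓ(w)=41; the 9 essential cells (i,j,r):

[(1, 10, 0), (3, 10, 1), (4, 8, 1), (5, 2, 0), (5, 5, 1), (7, 5, 2), (7, 7, 3), (8, 4, 2), (10, 1, 0)]


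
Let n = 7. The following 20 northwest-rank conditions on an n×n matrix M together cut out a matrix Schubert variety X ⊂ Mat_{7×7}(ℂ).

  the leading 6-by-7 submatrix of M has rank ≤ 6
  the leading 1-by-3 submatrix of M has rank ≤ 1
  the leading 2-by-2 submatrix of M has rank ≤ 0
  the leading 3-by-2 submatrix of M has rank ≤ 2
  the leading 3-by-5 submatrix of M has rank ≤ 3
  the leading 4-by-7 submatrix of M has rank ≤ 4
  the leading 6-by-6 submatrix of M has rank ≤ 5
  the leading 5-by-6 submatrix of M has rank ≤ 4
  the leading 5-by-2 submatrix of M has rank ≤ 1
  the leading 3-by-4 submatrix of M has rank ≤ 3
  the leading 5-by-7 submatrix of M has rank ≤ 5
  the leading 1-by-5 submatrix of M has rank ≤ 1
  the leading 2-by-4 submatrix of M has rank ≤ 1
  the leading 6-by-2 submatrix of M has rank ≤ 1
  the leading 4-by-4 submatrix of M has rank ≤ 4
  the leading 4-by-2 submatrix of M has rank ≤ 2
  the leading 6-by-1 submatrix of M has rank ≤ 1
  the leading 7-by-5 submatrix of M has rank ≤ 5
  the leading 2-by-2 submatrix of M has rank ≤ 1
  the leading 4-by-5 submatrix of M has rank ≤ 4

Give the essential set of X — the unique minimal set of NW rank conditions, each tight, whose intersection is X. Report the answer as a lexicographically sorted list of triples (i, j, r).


Rank table r_w(7×7) implied by the 20 constraints:

  i=1: 0 0 1 1 1 1 1
  i=2: 0 0 1 1 2 2 2
  i=3: 1 1 2 2 3 3 3
  i=4: 1 1 2 3 4 4 4
  i=5: 1 1 2 3 4 4 5
  i=6: 1 1 2 3 4 5 6
  i=7: 1 2 3 4 5 6 7

the unique w with this rank table is (3, 5, 1, 4, 7, 6, 2).

Rothe diagram D(w) (9 cells), 4 SE-corners (essential conditions):

[(2, 2, 0), (2, 4, 1), (5, 6, 4), (6, 2, 1)]


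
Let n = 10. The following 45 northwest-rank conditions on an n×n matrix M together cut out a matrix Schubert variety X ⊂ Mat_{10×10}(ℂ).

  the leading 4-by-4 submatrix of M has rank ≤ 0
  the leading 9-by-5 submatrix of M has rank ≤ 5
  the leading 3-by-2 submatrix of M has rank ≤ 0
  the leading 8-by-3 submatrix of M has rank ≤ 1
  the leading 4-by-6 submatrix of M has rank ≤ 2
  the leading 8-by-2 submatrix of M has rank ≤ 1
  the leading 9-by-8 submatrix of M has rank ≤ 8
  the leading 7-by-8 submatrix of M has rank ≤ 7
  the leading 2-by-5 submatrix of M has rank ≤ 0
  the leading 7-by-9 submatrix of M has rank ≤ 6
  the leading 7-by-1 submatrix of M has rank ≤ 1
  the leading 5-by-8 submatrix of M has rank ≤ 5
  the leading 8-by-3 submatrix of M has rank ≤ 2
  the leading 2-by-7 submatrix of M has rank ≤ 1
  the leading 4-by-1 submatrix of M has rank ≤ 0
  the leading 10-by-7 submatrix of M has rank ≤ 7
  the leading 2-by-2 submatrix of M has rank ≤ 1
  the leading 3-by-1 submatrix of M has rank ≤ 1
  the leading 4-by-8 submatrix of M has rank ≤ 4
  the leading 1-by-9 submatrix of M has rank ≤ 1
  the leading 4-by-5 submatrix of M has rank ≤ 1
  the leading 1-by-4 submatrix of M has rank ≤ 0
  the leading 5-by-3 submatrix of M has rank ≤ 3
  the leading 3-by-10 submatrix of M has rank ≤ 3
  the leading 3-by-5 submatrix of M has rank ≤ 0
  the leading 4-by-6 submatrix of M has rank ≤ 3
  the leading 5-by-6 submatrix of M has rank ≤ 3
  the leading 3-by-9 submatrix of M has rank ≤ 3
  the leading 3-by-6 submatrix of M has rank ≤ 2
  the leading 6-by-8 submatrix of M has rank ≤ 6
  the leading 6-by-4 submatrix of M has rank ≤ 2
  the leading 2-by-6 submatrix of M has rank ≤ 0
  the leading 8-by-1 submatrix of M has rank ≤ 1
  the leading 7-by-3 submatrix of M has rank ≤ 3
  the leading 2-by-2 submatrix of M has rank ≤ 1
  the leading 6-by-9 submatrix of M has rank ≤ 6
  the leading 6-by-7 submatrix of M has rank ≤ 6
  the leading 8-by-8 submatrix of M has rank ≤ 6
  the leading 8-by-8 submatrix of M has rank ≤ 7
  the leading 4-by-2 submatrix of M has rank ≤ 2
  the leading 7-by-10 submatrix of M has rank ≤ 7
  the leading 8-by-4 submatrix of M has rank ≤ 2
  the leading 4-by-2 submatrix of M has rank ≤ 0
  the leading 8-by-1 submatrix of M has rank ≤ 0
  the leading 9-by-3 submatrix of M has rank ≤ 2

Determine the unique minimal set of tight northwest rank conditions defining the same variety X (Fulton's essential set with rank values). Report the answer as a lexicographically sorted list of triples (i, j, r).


Computing R[i][j] = min implied NW-rank bound (n=10, 45 conditions):

  row 1: 0 | 0 | 0 | 0 | 0 | 0 | 1 | 1 | 1 | 1
  row 2: 0 | 0 | 0 | 0 | 0 | 0 | 1 | 2 | 2 | 2
  row 3: 0 | 0 | 0 | 0 | 0 | 1 | 2 | 3 | 3 | 3
  row 4: 0 | 0 | 0 | 0 | 1 | 2 | 3 | 4 | 4 | 4
  row 5: 0 | 1 | 1 | 1 | 2 | 3 | 4 | 5 | 5 | 5
  row 6: 0 | 1 | 1 | 2 | 3 | 4 | 5 | 6 | 6 | 6
  row 7: 0 | 1 | 1 | 2 | 3 | 4 | 5 | 6 | 6 | 7
  row 8: 0 | 1 | 1 | 2 | 3 | 4 | 5 | 6 | 7 | 8
  row 9: 1 | 2 | 2 | 3 | 4 | 5 | 6 | 7 | 8 | 9
  row 10: 1 | 2 | 3 | 4 | 5 | 6 | 7 | 8 | 9 | 10

the unique w with this rank table is (7, 8, 6, 5, 2, 4, 10, 9, 1, 3).

|D(w)|=29, |Ess(w)|=6:

[(2, 6, 0), (3, 5, 0), (4, 4, 0), (7, 9, 6), (8, 1, 0), (8, 3, 1)]
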